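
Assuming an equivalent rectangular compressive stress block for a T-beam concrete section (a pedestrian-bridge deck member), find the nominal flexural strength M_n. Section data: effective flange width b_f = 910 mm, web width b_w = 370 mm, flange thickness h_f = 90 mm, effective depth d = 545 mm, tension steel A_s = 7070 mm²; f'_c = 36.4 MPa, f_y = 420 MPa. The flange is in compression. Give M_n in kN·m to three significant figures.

M_n ≈ 1460 kN·m

Tension: T = A_s f_y = 7070 × 420 = 2969400 N.
Try a within the flange: a = T/(0.85 f'_c b_f) = 2969400/(0.85 × 36.4 × 910) = 105.46 mm.
a = 105.46 > h_f = 90 mm: the block extends into the web. Split into flange-overhang and web parts.
C_f = 0.85 f'_c (b_f − b_w) h_f = 0.85 × 36.4 × (910 − 370) × 90 = 1503684 N.
Remaining web compression depth: a_w = (T − C_f)/(0.85 f'_c b_w) = (2969400 − 1503684)/(0.85 × 36.4 × 370) = 128.03 mm.
M_n = C_f(d − h_f/2) + (T − C_f)(d − a_w/2) = 1503684 × (545 − 45) + 1465716 × (545 − 64.015) = 751.84 + 704.99 = 1456.83 × 10⁶ N·mm.
M_n = 1456.83 kN·m.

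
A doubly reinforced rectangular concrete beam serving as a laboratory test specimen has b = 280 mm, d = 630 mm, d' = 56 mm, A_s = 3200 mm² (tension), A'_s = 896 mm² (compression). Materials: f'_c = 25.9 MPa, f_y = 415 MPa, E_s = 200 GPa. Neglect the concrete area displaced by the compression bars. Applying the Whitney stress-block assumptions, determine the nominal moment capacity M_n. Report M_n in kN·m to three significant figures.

M_n ≈ 742 kN·m

Assume both tension and compression steel yield.
Net tension couple steel: A_s − A'_s = 2304 mm².
a = (A_s − A'_s) f_y / (0.85 f'_c b) = 956160/(0.85 × 25.9 × 280) = 155.12 mm.
c = a/β₁ = 155.12/0.85 = 182.49 mm; ε'_s = 0.003(c − d')/c = 0.0021 ≥ f_y/E_s = 0.0021, so compression steel does yield.
M_n = (A_s − A'_s) f_y (d − a/2) + A'_s f_y (d − d') = [956160 × (630 − 77.56) + 371840 × (630 − 56)] × 10⁻⁶ = 528.22 + 213.44 = 741.66 kN·m.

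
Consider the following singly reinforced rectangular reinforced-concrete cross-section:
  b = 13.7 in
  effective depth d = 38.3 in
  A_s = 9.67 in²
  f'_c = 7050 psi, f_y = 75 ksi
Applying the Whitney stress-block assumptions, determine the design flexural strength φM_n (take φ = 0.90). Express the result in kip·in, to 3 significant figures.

T = A_s f_y = 9.67 × 75 = 725.25 kips.
a = T/(0.85 f'_c b) = 725.25/(0.85 × 7.05 × 13.7) = 8.834 in.
M_n = T(d − a/2) = 725.25 × (38.3 − 4.417) = 24573.6 kip·in.
φM_n = 0.90 × 24573.6 = 22116.2 kip·in.

φM_n ≈ 22100 kip·in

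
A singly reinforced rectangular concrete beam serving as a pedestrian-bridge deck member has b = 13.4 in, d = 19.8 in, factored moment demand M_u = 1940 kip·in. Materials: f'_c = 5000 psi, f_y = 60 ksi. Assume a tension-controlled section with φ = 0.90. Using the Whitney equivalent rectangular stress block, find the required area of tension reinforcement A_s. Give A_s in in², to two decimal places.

A_s ≈ 1.91 in²

M_n = M_u/φ = 1940/0.90 = 2155.56 kip·in.
From M_n = 0.85 f'_c a b (d − a/2):
a = d − √(d² − 2M_n/(0.85 f'_c b)) = 19.8 − √(19.8² − 2 × 2155.56/(0.85 × 5 × 13.4)) = 2.014 in.
A_s = 0.85 f'_c a b / f_y = 0.85 × 5 × 2.014 × 13.4 / 60 = 1.912 in².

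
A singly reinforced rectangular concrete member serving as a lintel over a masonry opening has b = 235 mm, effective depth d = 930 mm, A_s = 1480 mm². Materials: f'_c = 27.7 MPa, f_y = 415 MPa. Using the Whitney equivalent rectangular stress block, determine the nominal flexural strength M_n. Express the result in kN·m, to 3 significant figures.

M_n ≈ 537 kN·m

T = A_s f_y = 1480 × 415 = 614200 N = 614.2 kN.
From C = T: a = T/(0.85 f'_c b) = 614200/(0.85 × 27.7 × 235) = 111.01 mm.
M_n = T(d − a/2) = 614.2 kN × (930 − 55.505) mm = 537.11 kN·m.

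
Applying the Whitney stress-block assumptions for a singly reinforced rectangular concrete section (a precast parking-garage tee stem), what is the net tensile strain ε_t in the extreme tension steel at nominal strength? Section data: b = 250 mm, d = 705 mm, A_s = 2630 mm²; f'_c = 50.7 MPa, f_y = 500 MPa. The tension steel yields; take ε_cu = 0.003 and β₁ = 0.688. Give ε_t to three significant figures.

ε_t ≈ 0.00892

a = A_s f_y/(0.85 f'_c b) = 122.06 mm.
β₁ = 0.688, so c = a/β₁ = 122.06/0.688 = 177.41 mm.
From the linear strain diagram with ε_cu = 0.003: ε_t = 0.003 (d − c)/c = 0.003 × (705 − 177.41)/177.41 = 0.00892.
Since ε_t ≥ 0.005, the section is tension-controlled.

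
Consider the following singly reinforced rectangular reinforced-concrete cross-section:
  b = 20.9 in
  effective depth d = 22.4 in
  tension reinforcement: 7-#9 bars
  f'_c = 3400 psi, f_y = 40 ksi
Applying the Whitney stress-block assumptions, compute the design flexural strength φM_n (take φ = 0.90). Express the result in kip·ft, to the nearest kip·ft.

A_s = 7 × 1 = 7 in².
T = A_s f_y = 7 × 40 = 280 kips.
a = T/(0.85 f'_c b) = 280/(0.85 × 3.4 × 20.9) = 4.636 in.
M_n = T(d − a/2) = 280 × (22.4 − 2.318) = 5623.0 kip·in = 5623.0/12 = 468.58 kip·ft.
φM_n = 0.90 × 468.58 = 421.72 kip·ft.

φM_n ≈ 422 kip·ft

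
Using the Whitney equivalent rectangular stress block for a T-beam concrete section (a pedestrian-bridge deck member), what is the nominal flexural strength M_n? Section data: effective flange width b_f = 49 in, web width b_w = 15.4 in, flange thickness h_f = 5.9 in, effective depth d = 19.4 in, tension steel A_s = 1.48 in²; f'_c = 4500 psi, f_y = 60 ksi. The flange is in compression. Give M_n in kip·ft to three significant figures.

Tension: T = A_s f_y = 1.48 × 60 = 88.8 kips.
Try a within the flange: a = T/(0.85 f'_c b_f) = 88.8/(0.85 × 4.5 × 49) = 0.474 in.
Since a = 0.474 ≤ h_f = 5.9 in, the stress block lies entirely in the flange; analyse as a rectangular beam of width b_f.
M_n = T(d − a/2) = 88.8 × (19.4 − 0.237) = 1701.7 kip·in.
M_n = 1701.7/12 = 141.81 kip·ft.

M_n ≈ 142 kip·ft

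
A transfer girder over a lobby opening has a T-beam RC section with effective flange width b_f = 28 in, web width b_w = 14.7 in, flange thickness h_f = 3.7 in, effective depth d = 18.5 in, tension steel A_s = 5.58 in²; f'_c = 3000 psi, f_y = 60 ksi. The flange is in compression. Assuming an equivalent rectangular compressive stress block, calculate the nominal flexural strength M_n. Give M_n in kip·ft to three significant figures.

M_n ≈ 448 kip·ft

Tension: T = A_s f_y = 5.58 × 60 = 334.8 kips.
Try a within the flange: a = T/(0.85 f'_c b_f) = 334.8/(0.85 × 3 × 28) = 4.689 in.
a = 4.689 > h_f = 3.7 in: the block extends into the web. Split into flange-overhang and web parts.
C_f = 0.85 f'_c (b_f − b_w) h_f = 0.85 × 3 × (28 − 14.7) × 3.7 = 125.5 kips.
Remaining web compression depth: a_w = (T − C_f)/(0.85 f'_c b_w) = (334.8 − 125.5)/(0.85 × 3 × 14.7) = 5.584 in.
M_n = C_f(d − h_f/2) + (T − C_f)(d − a_w/2) = 125.5 × (18.5 − 1.85) + 209.3 × (18.5 − 2.792) = 2089.6 + 3287.7 = 5377.3 kip·in.
M_n = 5377.3/12 = 448.11 kip·ft.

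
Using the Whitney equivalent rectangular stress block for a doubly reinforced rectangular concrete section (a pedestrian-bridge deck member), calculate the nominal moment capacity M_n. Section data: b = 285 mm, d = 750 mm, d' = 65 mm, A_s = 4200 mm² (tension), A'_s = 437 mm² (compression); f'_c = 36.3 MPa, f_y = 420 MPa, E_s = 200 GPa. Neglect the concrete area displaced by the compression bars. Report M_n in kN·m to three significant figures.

M_n ≈ 1170 kN·m

Assume both tension and compression steel yield.
Net tension couple steel: A_s − A'_s = 3763 mm².
a = (A_s − A'_s) f_y / (0.85 f'_c b) = 1580460/(0.85 × 36.3 × 285) = 179.73 mm.
c = a/β₁ = 179.73/0.791 = 227.22 mm; ε'_s = 0.003(c − d')/c = 0.0021 ≥ f_y/E_s = 0.0021, so compression steel does yield.
M_n = (A_s − A'_s) f_y (d − a/2) + A'_s f_y (d − d') = [1580460 × (750 − 89.865) + 183540 × (750 − 65)] × 10⁻⁶ = 1043.32 + 125.72 = 1169.04 kN·m.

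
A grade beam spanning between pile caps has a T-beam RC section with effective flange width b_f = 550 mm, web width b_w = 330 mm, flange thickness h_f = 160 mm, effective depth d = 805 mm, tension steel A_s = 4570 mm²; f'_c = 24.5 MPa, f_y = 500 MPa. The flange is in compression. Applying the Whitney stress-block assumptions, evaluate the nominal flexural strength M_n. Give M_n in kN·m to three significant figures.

M_n ≈ 1610 kN·m

Tension: T = A_s f_y = 4570 × 500 = 2285000 N.
Try a within the flange: a = T/(0.85 f'_c b_f) = 2285000/(0.85 × 24.5 × 550) = 199.50 mm.
a = 199.50 > h_f = 160 mm: the block extends into the web. Split into flange-overhang and web parts.
C_f = 0.85 f'_c (b_f − b_w) h_f = 0.85 × 24.5 × (550 − 330) × 160 = 733040 N.
Remaining web compression depth: a_w = (T − C_f)/(0.85 f'_c b_w) = (2285000 − 733040)/(0.85 × 24.5 × 330) = 225.83 mm.
M_n = C_f(d − h_f/2) + (T − C_f)(d − a_w/2) = 733040 × (805 − 80) + 1551960 × (805 − 112.915) = 531.45 + 1074.09 = 1605.54 × 10⁶ N·mm.
M_n = 1605.54 kN·m.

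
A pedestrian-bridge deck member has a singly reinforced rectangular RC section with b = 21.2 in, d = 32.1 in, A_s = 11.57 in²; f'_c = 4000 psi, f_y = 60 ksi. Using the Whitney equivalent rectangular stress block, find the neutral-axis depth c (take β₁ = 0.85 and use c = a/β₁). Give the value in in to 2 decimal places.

T = A_s f_y = 11.57 × 60 = 694.2 kips.
a = T/(0.85 f'_c b) = 694.2/(0.85 × 4 × 21.2) = 9.6310 in.
With β₁ = 0.85, c = a/β₁ = 9.6310/0.85 = 11.33 in.

c ≈ 11.33 in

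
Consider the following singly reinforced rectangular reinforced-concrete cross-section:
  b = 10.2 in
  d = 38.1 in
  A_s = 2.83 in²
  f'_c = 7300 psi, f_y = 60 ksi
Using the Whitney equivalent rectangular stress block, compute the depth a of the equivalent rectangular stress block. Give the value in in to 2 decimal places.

a ≈ 2.68 in

T = A_s f_y = 2.83 × 60 = 169.8 kips.
a = T/(0.85 f'_c b) = 169.8/(0.85 × 7.3 × 10.2) = 2.68 in.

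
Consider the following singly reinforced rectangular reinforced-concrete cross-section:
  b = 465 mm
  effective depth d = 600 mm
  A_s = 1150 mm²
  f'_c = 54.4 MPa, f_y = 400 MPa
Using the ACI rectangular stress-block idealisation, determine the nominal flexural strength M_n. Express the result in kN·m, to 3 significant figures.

T = A_s f_y = 1150 × 400 = 460000 N = 460 kN.
From C = T: a = T/(0.85 f'_c b) = 460000/(0.85 × 54.4 × 465) = 21.39 mm.
M_n = T(d − a/2) = 460 kN × (600 − 10.695) mm = 271.08 kN·m.

M_n ≈ 271 kN·m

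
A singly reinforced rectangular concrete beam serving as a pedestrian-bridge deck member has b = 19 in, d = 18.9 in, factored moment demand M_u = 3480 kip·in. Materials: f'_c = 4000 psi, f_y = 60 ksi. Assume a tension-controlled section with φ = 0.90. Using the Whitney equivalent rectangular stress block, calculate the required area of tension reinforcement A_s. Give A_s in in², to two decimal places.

A_s ≈ 3.76 in²

M_n = M_u/φ = 3480/0.90 = 3866.67 kip·in.
From M_n = 0.85 f'_c a b (d − a/2):
a = d − √(d² − 2M_n/(0.85 f'_c b)) = 18.9 − √(18.9² − 2 × 3866.67/(0.85 × 4 × 19)) = 3.489 in.
A_s = 0.85 f'_c a b / f_y = 0.85 × 4 × 3.489 × 19 / 60 = 3.756 in².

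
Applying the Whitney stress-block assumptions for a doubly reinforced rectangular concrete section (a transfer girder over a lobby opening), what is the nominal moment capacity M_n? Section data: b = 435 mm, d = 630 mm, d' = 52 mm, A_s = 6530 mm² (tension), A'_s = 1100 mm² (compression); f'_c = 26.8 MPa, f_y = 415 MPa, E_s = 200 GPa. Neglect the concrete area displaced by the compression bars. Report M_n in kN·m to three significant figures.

Assume both tension and compression steel yield.
Net tension couple steel: A_s − A'_s = 5430 mm².
a = (A_s − A'_s) f_y / (0.85 f'_c b) = 2253450/(0.85 × 26.8 × 435) = 227.41 mm.
c = a/β₁ = 227.41/0.85 = 267.54 mm; ε'_s = 0.003(c − d')/c = 0.0024 ≥ f_y/E_s = 0.0021, so compression steel does yield.
M_n = (A_s − A'_s) f_y (d − a/2) + A'_s f_y (d − d') = [2253450 × (630 − 113.705) + 456500 × (630 − 52)] × 10⁻⁶ = 1163.44 + 263.86 = 1427.30 kN·m.

M_n ≈ 1430 kN·m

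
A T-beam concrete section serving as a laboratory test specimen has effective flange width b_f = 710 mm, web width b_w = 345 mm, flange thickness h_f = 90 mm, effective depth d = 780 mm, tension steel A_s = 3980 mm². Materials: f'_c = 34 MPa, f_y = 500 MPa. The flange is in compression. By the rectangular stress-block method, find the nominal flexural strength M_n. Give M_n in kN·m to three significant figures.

M_n ≈ 1460 kN·m

Tension: T = A_s f_y = 3980 × 500 = 1990000 N.
Try a within the flange: a = T/(0.85 f'_c b_f) = 1990000/(0.85 × 34 × 710) = 96.98 mm.
a = 96.98 > h_f = 90 mm: the block extends into the web. Split into flange-overhang and web parts.
C_f = 0.85 f'_c (b_f − b_w) h_f = 0.85 × 34 × (710 − 345) × 90 = 949365 N.
Remaining web compression depth: a_w = (T − C_f)/(0.85 f'_c b_w) = (1990000 − 949365)/(0.85 × 34 × 345) = 104.37 mm.
M_n = C_f(d − h_f/2) + (T − C_f)(d − a_w/2) = 949365 × (780 − 45) + 1040635 × (780 − 52.185) = 697.78 + 757.39 = 1455.17 × 10⁶ N·mm.
M_n = 1455.17 kN·m.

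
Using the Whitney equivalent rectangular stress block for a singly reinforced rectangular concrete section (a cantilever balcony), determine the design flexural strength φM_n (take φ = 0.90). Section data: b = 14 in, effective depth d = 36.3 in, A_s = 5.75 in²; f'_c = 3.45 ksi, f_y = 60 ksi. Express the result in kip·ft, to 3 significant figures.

φM_n ≈ 831 kip·ft

T = A_s f_y = 5.75 × 60 = 345 kips.
a = T/(0.85 f'_c b) = 345/(0.85 × 3.45 × 14) = 8.403 in.
M_n = T(d − a/2) = 345 × (36.3 − 4.2015) = 11074.0 kip·in = 11074.0/12 = 922.83 kip·ft.
φM_n = 0.90 × 922.83 = 830.55 kip·ft.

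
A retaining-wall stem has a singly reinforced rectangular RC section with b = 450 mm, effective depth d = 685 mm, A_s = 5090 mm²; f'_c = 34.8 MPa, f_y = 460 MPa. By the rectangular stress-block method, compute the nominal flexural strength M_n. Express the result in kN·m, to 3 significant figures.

M_n ≈ 1400 kN·m

T = A_s f_y = 5090 × 460 = 2341400 N = 2341.4 kN.
From C = T: a = T/(0.85 f'_c b) = 2341400/(0.85 × 34.8 × 450) = 175.90 mm.
M_n = T(d − a/2) = 2341.4 kN × (685 − 87.95) mm = 1397.93 kN·m.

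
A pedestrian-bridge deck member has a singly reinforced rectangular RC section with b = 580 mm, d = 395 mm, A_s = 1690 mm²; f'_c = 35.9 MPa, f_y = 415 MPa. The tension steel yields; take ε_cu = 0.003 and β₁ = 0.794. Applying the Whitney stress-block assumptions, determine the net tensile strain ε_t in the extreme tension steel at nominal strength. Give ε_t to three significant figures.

a = A_s f_y/(0.85 f'_c b) = 39.63 mm.
β₁ = 0.794, so c = a/β₁ = 39.63/0.794 = 49.91 mm.
From the linear strain diagram with ε_cu = 0.003: ε_t = 0.003 (d − c)/c = 0.003 × (395 − 49.91)/49.91 = 0.0207.
Since ε_t ≥ 0.005, the section is tension-controlled.

ε_t ≈ 0.0207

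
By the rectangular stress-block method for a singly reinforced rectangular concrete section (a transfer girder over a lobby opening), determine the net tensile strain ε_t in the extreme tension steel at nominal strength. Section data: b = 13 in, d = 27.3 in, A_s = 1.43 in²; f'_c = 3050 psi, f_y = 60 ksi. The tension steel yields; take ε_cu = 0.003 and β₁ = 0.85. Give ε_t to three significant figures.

ε_t ≈ 0.0243

a = A_s f_y/(0.85 f'_c b) = 2.546 in.
β₁ = 0.85, so c = a/β₁ = 2.546/0.85 = 2.995 in.
From the linear strain diagram with ε_cu = 0.003: ε_t = 0.003 (d − c)/c = 0.003 × (27.3 − 2.995)/2.995 = 0.0243.
Since ε_t ≥ 0.005, the section is tension-controlled.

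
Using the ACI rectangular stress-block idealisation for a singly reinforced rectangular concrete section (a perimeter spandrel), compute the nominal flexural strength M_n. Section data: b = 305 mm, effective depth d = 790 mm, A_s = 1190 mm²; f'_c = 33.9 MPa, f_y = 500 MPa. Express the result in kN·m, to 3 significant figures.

M_n ≈ 450 kN·m

T = A_s f_y = 1190 × 500 = 595000 N = 595 kN.
From C = T: a = T/(0.85 f'_c b) = 595000/(0.85 × 33.9 × 305) = 67.70 mm.
M_n = T(d − a/2) = 595 kN × (790 − 33.85) mm = 449.91 kN·m.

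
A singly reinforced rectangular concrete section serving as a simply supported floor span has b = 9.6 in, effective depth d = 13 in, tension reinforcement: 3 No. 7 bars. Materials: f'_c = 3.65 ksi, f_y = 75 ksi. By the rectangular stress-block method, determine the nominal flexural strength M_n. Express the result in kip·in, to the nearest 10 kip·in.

A_s = 3 × 0.6 = 1.8 in².
T = A_s f_y = 1.8 × 75 = 135 kips.
a = T/(0.85 f'_c b) = 135/(0.85 × 3.65 × 9.6) = 4.533 in.
M_n = T(d − a/2) = 135 × (13 − 2.2665) = 1449.0 kip·in.

M_n ≈ 1450 kip·in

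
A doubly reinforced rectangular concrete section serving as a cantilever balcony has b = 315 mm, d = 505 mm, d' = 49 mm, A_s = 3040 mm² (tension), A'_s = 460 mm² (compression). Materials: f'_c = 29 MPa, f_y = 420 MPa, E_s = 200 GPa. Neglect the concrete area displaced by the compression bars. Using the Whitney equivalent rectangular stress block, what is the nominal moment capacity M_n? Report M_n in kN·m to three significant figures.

M_n ≈ 560 kN·m

Assume both tension and compression steel yield.
Net tension couple steel: A_s − A'_s = 2580 mm².
a = (A_s − A'_s) f_y / (0.85 f'_c b) = 1083600/(0.85 × 29 × 315) = 139.55 mm.
c = a/β₁ = 139.55/0.843 = 165.54 mm; ε'_s = 0.003(c − d')/c = 0.0021 ≥ f_y/E_s = 0.0021, so compression steel does yield.
M_n = (A_s − A'_s) f_y (d − a/2) + A'_s f_y (d − d') = [1083600 × (505 − 69.775) + 193200 × (505 − 49)] × 10⁻⁶ = 471.61 + 88.10 = 559.71 kN·m.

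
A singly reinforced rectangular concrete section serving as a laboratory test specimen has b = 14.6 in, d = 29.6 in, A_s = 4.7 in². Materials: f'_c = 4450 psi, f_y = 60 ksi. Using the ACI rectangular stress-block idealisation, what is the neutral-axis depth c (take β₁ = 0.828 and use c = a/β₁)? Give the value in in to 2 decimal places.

T = A_s f_y = 4.7 × 60 = 282 kips.
a = T/(0.85 f'_c b) = 282/(0.85 × 4.45 × 14.6) = 5.1064 in.
With β₁ = 0.828, c = a/β₁ = 5.1064/0.828 = 6.17 in.

c ≈ 6.17 in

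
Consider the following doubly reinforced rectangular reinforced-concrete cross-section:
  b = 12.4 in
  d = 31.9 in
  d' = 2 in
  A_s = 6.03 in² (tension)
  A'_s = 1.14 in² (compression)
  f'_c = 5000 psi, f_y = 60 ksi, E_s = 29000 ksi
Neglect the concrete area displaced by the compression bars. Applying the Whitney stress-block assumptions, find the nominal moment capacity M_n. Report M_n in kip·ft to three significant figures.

M_n ≈ 882 kip·ft

Assume both steels yield.
a = (A_s − A'_s) f_y/(0.85 f'_c b) = (6.03 − 1.14) × 60/(0.85 × 5 × 12.4) = 5.567 in.
c = a/β₁ = 5.567/0.8 = 6.959 in; ε'_s = 0.003(c − d')/c = 0.0021 ≥ ε_y = 0.0021, so the compression steel yields.
M_n = (A_s − A'_s) f_y (d − a/2) + A'_s f_y (d − d') = 293.4 × (31.9 − 2.7835) + 68.4 × (31.9 − 2) = 8542.8 + 2045.2 = 10588.0 kip·in = 10588.0/12 = 882.33 kip·ft.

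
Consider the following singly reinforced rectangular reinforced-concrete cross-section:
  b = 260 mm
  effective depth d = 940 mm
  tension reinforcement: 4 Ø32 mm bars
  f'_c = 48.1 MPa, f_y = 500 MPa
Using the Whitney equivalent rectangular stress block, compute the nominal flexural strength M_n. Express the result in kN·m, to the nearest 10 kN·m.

A_s = 4 × 804 = 3216 mm².
T = A_s f_y = 3216 × 500 = 1608000 N = 1608 kN.
From C = T: a = T/(0.85 f'_c b) = 1608000/(0.85 × 48.1 × 260) = 151.27 mm.
M_n = T(d − a/2) = 1608 kN × (940 − 75.635) mm = 1389.90 kN·m.

M_n ≈ 1390 kN·m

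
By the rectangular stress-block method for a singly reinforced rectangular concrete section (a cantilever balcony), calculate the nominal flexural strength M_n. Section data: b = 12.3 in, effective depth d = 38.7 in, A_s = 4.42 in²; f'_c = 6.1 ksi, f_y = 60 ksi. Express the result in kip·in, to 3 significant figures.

T = A_s f_y = 4.42 × 60 = 265.2 kips.
a = T/(0.85 f'_c b) = 265.2/(0.85 × 6.1 × 12.3) = 4.158 in.
M_n = T(d − a/2) = 265.2 × (38.7 − 2.079) = 9711.9 kip·in.

M_n ≈ 9710 kip·in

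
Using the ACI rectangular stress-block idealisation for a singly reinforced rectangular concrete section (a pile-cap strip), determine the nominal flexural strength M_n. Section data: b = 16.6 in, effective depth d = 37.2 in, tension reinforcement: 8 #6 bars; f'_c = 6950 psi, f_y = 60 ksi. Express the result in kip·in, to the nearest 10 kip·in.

M_n ≈ 7630 kip·in

A_s = 8 × 0.44 = 3.52 in².
T = A_s f_y = 3.52 × 60 = 211.2 kips.
a = T/(0.85 f'_c b) = 211.2/(0.85 × 6.95 × 16.6) = 2.154 in.
M_n = T(d − a/2) = 211.2 × (37.2 − 1.077) = 7629.2 kip·in.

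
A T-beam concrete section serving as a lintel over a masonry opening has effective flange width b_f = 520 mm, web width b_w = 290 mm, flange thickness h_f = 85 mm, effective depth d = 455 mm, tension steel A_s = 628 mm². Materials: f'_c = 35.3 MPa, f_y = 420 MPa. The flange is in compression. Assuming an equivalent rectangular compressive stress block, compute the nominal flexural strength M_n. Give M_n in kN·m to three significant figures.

Tension: T = A_s f_y = 628 × 420 = 263760 N.
Try a within the flange: a = T/(0.85 f'_c b_f) = 263760/(0.85 × 35.3 × 520) = 16.90 mm.
Since a = 16.90 ≤ h_f = 85 mm, the stress block lies entirely in the flange; analyse as a rectangular beam of width b_f.
M_n = T(d − a/2) = 263760 × (455 − 8.45) = 117.78 × 10⁶ N·mm.
M_n = 117.78 kN·m.

M_n ≈ 118 kN·m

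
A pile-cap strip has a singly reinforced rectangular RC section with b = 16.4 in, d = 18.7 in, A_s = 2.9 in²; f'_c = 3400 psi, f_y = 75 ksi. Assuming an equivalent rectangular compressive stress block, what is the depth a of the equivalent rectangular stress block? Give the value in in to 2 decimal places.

T = A_s f_y = 2.9 × 75 = 217.5 kips.
a = T/(0.85 f'_c b) = 217.5/(0.85 × 3.4 × 16.4) = 4.59 in.

a ≈ 4.59 in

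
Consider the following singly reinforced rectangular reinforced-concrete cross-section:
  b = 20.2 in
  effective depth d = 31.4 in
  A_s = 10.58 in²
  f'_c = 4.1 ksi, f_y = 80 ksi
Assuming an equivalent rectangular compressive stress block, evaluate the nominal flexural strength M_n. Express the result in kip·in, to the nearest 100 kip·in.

M_n ≈ 21500 kip·in

T = A_s f_y = 10.58 × 80 = 846.4 kips.
a = T/(0.85 f'_c b) = 846.4/(0.85 × 4.1 × 20.2) = 12.023 in.
M_n = T(d − a/2) = 846.4 × (31.4 − 6.0115) = 21488.8 kip·in.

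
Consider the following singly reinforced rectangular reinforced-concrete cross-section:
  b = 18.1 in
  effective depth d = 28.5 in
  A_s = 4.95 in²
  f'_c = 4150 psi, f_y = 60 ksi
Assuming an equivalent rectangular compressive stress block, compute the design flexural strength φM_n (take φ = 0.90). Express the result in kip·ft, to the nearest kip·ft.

T = A_s f_y = 4.95 × 60 = 297 kips.
a = T/(0.85 f'_c b) = 297/(0.85 × 4.15 × 18.1) = 4.652 in.
M_n = T(d − a/2) = 297 × (28.5 − 2.326) = 7773.7 kip·in = 7773.7/12 = 647.81 kip·ft.
φM_n = 0.90 × 647.81 = 583.03 kip·ft.

φM_n ≈ 583 kip·ft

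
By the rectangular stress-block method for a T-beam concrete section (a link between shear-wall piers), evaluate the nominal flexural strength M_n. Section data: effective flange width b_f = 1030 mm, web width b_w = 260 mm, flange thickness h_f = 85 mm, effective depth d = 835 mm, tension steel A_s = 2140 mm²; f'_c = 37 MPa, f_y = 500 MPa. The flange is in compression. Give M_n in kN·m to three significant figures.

Tension: T = A_s f_y = 2140 × 500 = 1070000 N.
Try a within the flange: a = T/(0.85 f'_c b_f) = 1070000/(0.85 × 37 × 1030) = 33.03 mm.
Since a = 33.03 ≤ h_f = 85 mm, the stress block lies entirely in the flange; analyse as a rectangular beam of width b_f.
M_n = T(d − a/2) = 1070000 × (835 − 16.515) = 875.78 × 10⁶ N·mm.
M_n = 875.78 kN·m.

M_n ≈ 876 kN·m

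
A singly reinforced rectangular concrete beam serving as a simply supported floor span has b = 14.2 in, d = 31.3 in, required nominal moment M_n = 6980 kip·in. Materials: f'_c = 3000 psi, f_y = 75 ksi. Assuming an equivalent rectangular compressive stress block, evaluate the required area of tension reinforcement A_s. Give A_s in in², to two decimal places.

A_s ≈ 3.34 in²

From M_n = 0.85 f'_c a b (d − a/2):
a = d − √(d² − 2M_n/(0.85 f'_c b)) = 31.3 − √(31.3² − 2 × 6980/(0.85 × 3 × 14.2)) = 6.925 in.
A_s = 0.85 f'_c a b / f_y = 0.85 × 3 × 6.925 × 14.2 / 75 = 3.343 in².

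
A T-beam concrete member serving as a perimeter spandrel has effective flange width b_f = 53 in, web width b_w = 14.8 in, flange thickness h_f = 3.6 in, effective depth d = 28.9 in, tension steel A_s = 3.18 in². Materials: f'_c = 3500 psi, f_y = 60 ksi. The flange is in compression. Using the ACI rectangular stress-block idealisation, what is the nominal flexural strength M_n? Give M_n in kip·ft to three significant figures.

M_n ≈ 450 kip·ft

Tension: T = A_s f_y = 3.18 × 60 = 190.8 kips.
Try a within the flange: a = T/(0.85 f'_c b_f) = 190.8/(0.85 × 3.5 × 53) = 1.210 in.
Since a = 1.210 ≤ h_f = 3.6 in, the stress block lies entirely in the flange; analyse as a rectangular beam of width b_f.
M_n = T(d − a/2) = 190.8 × (28.9 − 0.605) = 5398.7 kip·in.
M_n = 5398.7/12 = 449.89 kip·ft.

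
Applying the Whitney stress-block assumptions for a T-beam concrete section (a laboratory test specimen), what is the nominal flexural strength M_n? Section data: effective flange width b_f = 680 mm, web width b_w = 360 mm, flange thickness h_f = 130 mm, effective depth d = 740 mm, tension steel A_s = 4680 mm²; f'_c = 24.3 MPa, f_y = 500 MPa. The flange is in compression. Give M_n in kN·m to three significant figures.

Tension: T = A_s f_y = 4680 × 500 = 2340000 N.
Try a within the flange: a = T/(0.85 f'_c b_f) = 2340000/(0.85 × 24.3 × 680) = 166.60 mm.
a = 166.60 > h_f = 130 mm: the block extends into the web. Split into flange-overhang and web parts.
C_f = 0.85 f'_c (b_f − b_w) h_f = 0.85 × 24.3 × (680 − 360) × 130 = 859248 N.
Remaining web compression depth: a_w = (T − C_f)/(0.85 f'_c b_w) = (2340000 − 859248)/(0.85 × 24.3 × 360) = 199.14 mm.
M_n = C_f(d − h_f/2) + (T − C_f)(d − a_w/2) = 859248 × (740 − 65) + 1480752 × (740 − 99.57) = 579.99 + 948.32 = 1528.31 × 10⁶ N·mm.
M_n = 1528.31 kN·m.

M_n ≈ 1530 kN·m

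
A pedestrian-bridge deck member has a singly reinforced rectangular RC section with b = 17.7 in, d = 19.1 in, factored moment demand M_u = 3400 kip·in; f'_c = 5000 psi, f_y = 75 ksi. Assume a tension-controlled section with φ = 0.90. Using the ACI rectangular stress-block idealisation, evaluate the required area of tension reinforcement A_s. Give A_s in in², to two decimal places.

M_n = M_u/φ = 3400/0.90 = 3777.78 kip·in.
From M_n = 0.85 f'_c a b (d − a/2):
a = d − √(d² − 2M_n/(0.85 f'_c b)) = 19.1 − √(19.1² − 2 × 3777.78/(0.85 × 5 × 17.7)) = 2.841 in.
A_s = 0.85 f'_c a b / f_y = 0.85 × 5 × 2.841 × 17.7 / 75 = 2.850 in².

A_s ≈ 2.85 in²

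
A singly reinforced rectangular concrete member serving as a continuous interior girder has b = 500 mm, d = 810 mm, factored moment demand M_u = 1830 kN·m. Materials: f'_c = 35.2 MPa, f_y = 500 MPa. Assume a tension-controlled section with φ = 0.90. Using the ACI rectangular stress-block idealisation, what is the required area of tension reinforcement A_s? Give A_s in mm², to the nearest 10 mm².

M_n = M_u/φ = 1830/0.90 = 2033.33 kN·m.
With M_n = 0.85 f'_c a b (d − a/2), solve the quadratic for a:
a = d − √(d² − 2M_n/(0.85 f'_c b)) = 810 − √(810² − 2 × 2033.33×10⁶/(0.85 × 35.2 × 500)) = 190.11 mm.
A_s = 0.85 f'_c a b / f_y = 0.85 × 35.2 × 190.11 × 500 / 500 = 5688.1 mm².

A_s ≈ 5690 mm²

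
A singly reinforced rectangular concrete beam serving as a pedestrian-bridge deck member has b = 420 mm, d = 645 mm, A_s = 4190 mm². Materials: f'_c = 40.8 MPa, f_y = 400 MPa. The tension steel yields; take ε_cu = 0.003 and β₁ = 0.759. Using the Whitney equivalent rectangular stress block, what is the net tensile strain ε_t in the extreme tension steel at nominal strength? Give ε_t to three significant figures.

a = A_s f_y/(0.85 f'_c b) = 115.07 mm.
β₁ = 0.759, so c = a/β₁ = 115.07/0.759 = 151.61 mm.
From the linear strain diagram with ε_cu = 0.003: ε_t = 0.003 (d − c)/c = 0.003 × (645 − 151.61)/151.61 = 0.00976.
Since ε_t ≥ 0.005, the section is tension-controlled.

ε_t ≈ 0.00976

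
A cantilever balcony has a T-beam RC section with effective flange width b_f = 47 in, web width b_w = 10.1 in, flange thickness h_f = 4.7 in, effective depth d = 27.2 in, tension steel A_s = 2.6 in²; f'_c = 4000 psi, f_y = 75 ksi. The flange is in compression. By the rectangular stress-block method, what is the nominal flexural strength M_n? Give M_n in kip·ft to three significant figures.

Tension: T = A_s f_y = 2.6 × 75 = 195 kips.
Try a within the flange: a = T/(0.85 f'_c b_f) = 195/(0.85 × 4 × 47) = 1.220 in.
Since a = 1.220 ≤ h_f = 4.7 in, the stress block lies entirely in the flange; analyse as a rectangular beam of width b_f.
M_n = T(d − a/2) = 195 × (27.2 − 0.61) = 5185.1 kip·in.
M_n = 5185.1/12 = 432.09 kip·ft.

M_n ≈ 432 kip·ft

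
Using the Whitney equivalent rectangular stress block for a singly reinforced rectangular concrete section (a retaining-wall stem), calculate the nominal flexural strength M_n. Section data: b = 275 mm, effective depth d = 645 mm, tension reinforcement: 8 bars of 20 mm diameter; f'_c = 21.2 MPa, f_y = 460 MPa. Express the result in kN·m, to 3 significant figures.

A_s = 8 × 314 = 2512 mm².
T = A_s f_y = 2512 × 460 = 1155520 N = 1155.52 kN.
From C = T: a = T/(0.85 f'_c b) = 1155520/(0.85 × 21.2 × 275) = 233.18 mm.
M_n = T(d − a/2) = 1155.52 kN × (645 − 116.59) mm = 610.59 kN·m.

M_n ≈ 611 kN·m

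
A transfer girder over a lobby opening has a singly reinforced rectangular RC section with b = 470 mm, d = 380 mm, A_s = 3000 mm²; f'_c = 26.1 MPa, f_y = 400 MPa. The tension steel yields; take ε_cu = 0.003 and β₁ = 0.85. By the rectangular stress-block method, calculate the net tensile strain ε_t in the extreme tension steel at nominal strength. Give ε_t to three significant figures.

ε_t ≈ 0.00542

a = A_s f_y/(0.85 f'_c b) = 115.09 mm.
β₁ = 0.85, so c = a/β₁ = 115.09/0.85 = 135.40 mm.
From the linear strain diagram with ε_cu = 0.003: ε_t = 0.003 (d − c)/c = 0.003 × (380 − 135.40)/135.40 = 0.00542.
Since ε_t ≥ 0.005, the section is tension-controlled.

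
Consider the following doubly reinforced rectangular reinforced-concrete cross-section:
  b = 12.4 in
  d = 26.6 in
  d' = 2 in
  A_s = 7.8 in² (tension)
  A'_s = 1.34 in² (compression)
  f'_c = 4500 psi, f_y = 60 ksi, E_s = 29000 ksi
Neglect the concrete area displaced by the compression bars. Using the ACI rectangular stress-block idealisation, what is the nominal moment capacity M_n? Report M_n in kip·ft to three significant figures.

M_n ≈ 892 kip·ft

Assume both steels yield.
a = (A_s − A'_s) f_y/(0.85 f'_c b) = (7.8 − 1.34) × 60/(0.85 × 4.5 × 12.4) = 8.172 in.
c = a/β₁ = 8.172/0.825 = 9.905 in; ε'_s = 0.003(c − d')/c = 0.0024 ≥ ε_y = 0.0021, so the compression steel yields.
M_n = (A_s − A'_s) f_y (d − a/2) + A'_s f_y (d − d') = 387.6 × (26.6 − 4.086) + 80.4 × (26.6 − 2) = 8726.4 + 1977.8 = 10704.2 kip·in = 10704.2/12 = 892.02 kip·ft.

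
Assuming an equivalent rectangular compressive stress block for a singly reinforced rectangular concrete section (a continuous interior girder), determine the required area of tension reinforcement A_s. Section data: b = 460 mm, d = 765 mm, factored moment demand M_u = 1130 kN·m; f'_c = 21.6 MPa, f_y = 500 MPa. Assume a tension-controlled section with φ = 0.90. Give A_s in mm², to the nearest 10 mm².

M_n = M_u/φ = 1130/0.90 = 1255.56 kN·m.
With M_n = 0.85 f'_c a b (d − a/2), solve the quadratic for a:
a = d − √(d² − 2M_n/(0.85 f'_c b)) = 765 − √(765² − 2 × 1255.56×10⁶/(0.85 × 21.6 × 460)) = 228.44 mm.
A_s = 0.85 f'_c a b / f_y = 0.85 × 21.6 × 228.44 × 460 / 500 = 3858.6 mm².

A_s ≈ 3860 mm²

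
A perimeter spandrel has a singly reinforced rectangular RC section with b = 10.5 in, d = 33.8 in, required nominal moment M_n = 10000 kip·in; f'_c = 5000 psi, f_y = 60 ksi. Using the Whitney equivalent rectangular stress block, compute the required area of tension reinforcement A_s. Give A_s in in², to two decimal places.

A_s ≈ 5.54 in²

From M_n = 0.85 f'_c a b (d − a/2):
a = d − √(d² − 2M_n/(0.85 f'_c b)) = 33.8 − √(33.8² − 2 × 10000/(0.85 × 5 × 10.5)) = 7.451 in.
A_s = 0.85 f'_c a b / f_y = 0.85 × 5 × 7.451 × 10.5 / 60 = 5.542 in².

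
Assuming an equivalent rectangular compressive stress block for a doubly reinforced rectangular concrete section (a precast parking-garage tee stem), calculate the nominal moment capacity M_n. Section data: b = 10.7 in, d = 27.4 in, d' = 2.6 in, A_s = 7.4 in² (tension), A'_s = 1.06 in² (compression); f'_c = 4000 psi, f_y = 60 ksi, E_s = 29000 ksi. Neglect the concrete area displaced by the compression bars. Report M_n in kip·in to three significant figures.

M_n ≈ 10000 kip·in

Assume both steels yield.
a = (A_s − A'_s) f_y/(0.85 f'_c b) = (7.4 − 1.06) × 60/(0.85 × 4 × 10.7) = 10.456 in.
c = a/β₁ = 10.456/0.85 = 12.301 in; ε'_s = 0.003(c − d')/c = 0.0024 ≥ ε_y = 0.0021, so the compression steel yields.
M_n = (A_s − A'_s) f_y (d − a/2) + A'_s f_y (d − d') = 380.4 × (27.4 − 5.228) + 63.6 × (27.4 − 2.6) = 8434.2 + 1577.3 = 10011.5 kip·in.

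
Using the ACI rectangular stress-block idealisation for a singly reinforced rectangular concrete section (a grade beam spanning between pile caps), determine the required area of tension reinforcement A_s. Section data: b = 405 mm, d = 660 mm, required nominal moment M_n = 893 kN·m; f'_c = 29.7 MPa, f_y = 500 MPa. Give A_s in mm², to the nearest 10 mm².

A_s ≈ 3050 mm²

With M_n = 0.85 f'_c a b (d − a/2), solve the quadratic for a:
a = d − √(d² − 2M_n/(0.85 f'_c b)) = 660 − √(660² − 2 × 893×10⁶/(0.85 × 29.7 × 405)) = 149.20 mm.
A_s = 0.85 f'_c a b / f_y = 0.85 × 29.7 × 149.20 × 405 / 500 = 3050.9 mm².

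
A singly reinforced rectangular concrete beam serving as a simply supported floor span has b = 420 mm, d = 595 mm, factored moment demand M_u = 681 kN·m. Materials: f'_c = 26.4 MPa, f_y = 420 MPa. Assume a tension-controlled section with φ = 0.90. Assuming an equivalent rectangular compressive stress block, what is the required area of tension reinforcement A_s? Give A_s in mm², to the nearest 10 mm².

M_n = M_u/φ = 681/0.90 = 756.667 kN·m.
With M_n = 0.85 f'_c a b (d − a/2), solve the quadratic for a:
a = d − √(d² − 2M_n/(0.85 f'_c b)) = 595 − √(595² − 2 × 756.667×10⁶/(0.85 × 26.4 × 420)) = 155.16 mm.
A_s = 0.85 f'_c a b / f_y = 0.85 × 26.4 × 155.16 × 420 / 420 = 3481.8 mm².

A_s ≈ 3480 mm²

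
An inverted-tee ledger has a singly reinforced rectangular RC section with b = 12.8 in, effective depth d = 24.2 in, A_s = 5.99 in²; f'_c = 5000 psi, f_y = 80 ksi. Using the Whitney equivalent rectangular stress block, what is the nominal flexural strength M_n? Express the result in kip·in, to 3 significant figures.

T = A_s f_y = 5.99 × 80 = 479.2 kips.
a = T/(0.85 f'_c b) = 479.2/(0.85 × 5 × 12.8) = 8.809 in.
M_n = T(d − a/2) = 479.2 × (24.2 − 4.4045) = 9486.0 kip·in.

M_n ≈ 9490 kip·in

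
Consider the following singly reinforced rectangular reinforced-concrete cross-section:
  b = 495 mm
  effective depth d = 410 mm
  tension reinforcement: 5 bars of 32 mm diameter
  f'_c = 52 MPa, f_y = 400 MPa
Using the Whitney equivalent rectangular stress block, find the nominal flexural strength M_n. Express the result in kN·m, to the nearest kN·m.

A_s = 5 × 804 = 4020 mm².
T = A_s f_y = 4020 × 400 = 1608000 N = 1608 kN.
From C = T: a = T/(0.85 f'_c b) = 1608000/(0.85 × 52 × 495) = 73.50 mm.
M_n = T(d − a/2) = 1608 kN × (410 − 36.75) mm = 600.19 kN·m.

M_n ≈ 600 kN·m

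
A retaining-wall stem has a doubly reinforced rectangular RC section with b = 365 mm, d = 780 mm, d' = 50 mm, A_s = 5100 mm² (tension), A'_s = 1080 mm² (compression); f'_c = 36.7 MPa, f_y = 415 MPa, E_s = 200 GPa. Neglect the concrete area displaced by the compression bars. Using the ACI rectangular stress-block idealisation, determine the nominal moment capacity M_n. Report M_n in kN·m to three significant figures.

Assume both tension and compression steel yield.
Net tension couple steel: A_s − A'_s = 4020 mm².
a = (A_s − A'_s) f_y / (0.85 f'_c b) = 1668300/(0.85 × 36.7 × 365) = 146.52 mm.
c = a/β₁ = 146.52/0.788 = 185.94 mm; ε'_s = 0.003(c − d')/c = 0.0022 ≥ f_y/E_s = 0.0021, so compression steel does yield.
M_n = (A_s − A'_s) f_y (d − a/2) + A'_s f_y (d − d') = [1668300 × (780 − 73.26) + 448200 × (780 − 50)] × 10⁻⁶ = 1179.05 + 327.19 = 1506.24 kN·m.

M_n ≈ 1510 kN·m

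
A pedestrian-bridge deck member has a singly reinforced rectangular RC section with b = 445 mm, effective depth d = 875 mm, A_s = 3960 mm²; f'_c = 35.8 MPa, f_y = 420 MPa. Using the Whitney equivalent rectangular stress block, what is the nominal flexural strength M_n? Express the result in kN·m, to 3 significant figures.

T = A_s f_y = 3960 × 420 = 1663200 N = 1663.2 kN.
From C = T: a = T/(0.85 f'_c b) = 1663200/(0.85 × 35.8 × 445) = 122.82 mm.
M_n = T(d − a/2) = 1663.2 kN × (875 − 61.41) mm = 1353.16 kN·m.

M_n ≈ 1350 kN·m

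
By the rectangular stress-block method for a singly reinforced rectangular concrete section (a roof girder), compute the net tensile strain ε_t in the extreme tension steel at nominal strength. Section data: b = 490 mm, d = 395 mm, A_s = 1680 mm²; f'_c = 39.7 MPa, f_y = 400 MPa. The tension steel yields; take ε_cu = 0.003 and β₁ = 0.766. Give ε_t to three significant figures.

a = A_s f_y/(0.85 f'_c b) = 40.64 mm.
β₁ = 0.766, so c = a/β₁ = 40.64/0.766 = 53.05 mm.
From the linear strain diagram with ε_cu = 0.003: ε_t = 0.003 (d − c)/c = 0.003 × (395 − 53.05)/53.05 = 0.0193.
Since ε_t ≥ 0.005, the section is tension-controlled.

ε_t ≈ 0.0193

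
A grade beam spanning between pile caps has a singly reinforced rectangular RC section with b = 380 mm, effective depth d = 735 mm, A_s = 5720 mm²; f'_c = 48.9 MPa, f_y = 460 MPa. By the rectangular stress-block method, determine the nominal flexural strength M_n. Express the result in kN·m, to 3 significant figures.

T = A_s f_y = 5720 × 460 = 2631200 N = 2631.2 kN.
From C = T: a = T/(0.85 f'_c b) = 2631200/(0.85 × 48.9 × 380) = 166.59 mm.
M_n = T(d − a/2) = 2631.2 kN × (735 − 83.295) mm = 1714.77 kN·m.

M_n ≈ 1710 kN·m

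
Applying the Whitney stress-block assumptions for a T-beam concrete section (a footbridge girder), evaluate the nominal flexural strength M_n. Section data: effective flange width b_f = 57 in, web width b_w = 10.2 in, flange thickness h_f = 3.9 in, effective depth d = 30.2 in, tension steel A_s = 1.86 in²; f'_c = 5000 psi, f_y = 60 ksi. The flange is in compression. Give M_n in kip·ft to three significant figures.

M_n ≈ 279 kip·ft

Tension: T = A_s f_y = 1.86 × 60 = 111.6 kips.
Try a within the flange: a = T/(0.85 f'_c b_f) = 111.6/(0.85 × 5 × 57) = 0.461 in.
Since a = 0.461 ≤ h_f = 3.9 in, the stress block lies entirely in the flange; analyse as a rectangular beam of width b_f.
M_n = T(d − a/2) = 111.6 × (30.2 − 0.2305) = 3344.6 kip·in.
M_n = 3344.6/12 = 278.72 kip·ft.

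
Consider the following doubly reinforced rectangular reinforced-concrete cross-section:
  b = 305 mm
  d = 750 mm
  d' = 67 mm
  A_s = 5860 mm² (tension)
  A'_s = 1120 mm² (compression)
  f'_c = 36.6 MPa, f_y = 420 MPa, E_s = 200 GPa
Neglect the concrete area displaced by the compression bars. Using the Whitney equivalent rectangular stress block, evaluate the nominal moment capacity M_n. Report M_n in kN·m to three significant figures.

M_n ≈ 1610 kN·m

Assume both tension and compression steel yield.
Net tension couple steel: A_s − A'_s = 4740 mm².
a = (A_s − A'_s) f_y / (0.85 f'_c b) = 1990800/(0.85 × 36.6 × 305) = 209.81 mm.
c = a/β₁ = 209.81/0.789 = 265.92 mm; ε'_s = 0.003(c − d')/c = 0.0022 ≥ f_y/E_s = 0.0021, so compression steel does yield.
M_n = (A_s − A'_s) f_y (d − a/2) + A'_s f_y (d − d') = [1990800 × (750 − 104.905) + 470400 × (750 − 67)] × 10⁻⁶ = 1284.26 + 321.28 = 1605.54 kN·m.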